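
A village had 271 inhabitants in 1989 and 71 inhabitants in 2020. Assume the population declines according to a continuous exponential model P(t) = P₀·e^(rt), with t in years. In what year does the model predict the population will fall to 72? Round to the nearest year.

year 2020

r = ln(71/271) / 31 = -1.33944/31 ≈ -0.043208 per year
t = ln(72/271) / r = -1.32545/-0.043208 ≈ 30.68 years after 1989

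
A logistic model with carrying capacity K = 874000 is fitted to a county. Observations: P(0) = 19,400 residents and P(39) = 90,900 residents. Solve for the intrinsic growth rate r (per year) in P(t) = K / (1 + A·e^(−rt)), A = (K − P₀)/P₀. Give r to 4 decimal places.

A = (874000 − 19400)/19400 = 44.05155
90900 = 874000/(1 + 44.05155·e^(−r·39)) → e^(−39r) = (9.61496 − 1)/44.05155 = 0.195565
r = −ln(0.195565)/39 = 1.63186/39

r ≈ 0.0418 per year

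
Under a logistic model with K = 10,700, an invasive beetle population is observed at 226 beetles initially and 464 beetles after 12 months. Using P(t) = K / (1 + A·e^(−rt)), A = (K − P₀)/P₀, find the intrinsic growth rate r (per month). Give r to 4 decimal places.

A = (10700 − 226)/226 = 46.34513
464 = 10700/(1 + 46.34513·e^(−r·12)) → e^(−12r) = (23.06034 − 1)/46.34513 = 0.476001
r = −ln(0.476001)/12 = 0.74233/12

r ≈ 0.0619 per month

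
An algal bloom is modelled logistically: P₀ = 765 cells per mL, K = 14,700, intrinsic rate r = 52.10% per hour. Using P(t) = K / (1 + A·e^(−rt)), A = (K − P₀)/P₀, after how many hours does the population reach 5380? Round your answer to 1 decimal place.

A = (14700 − 765)/765 = 18.21569
5380 = 14700/(1 + 18.21569·e^(−0.521t)) → 1 + 18.21569·e^(−0.521t) = 2.73234
e^(−0.521t) = 0.095102 → t = ln(10.51506)/0.521 = 2.35281/0.521

t ≈ 4.5 hours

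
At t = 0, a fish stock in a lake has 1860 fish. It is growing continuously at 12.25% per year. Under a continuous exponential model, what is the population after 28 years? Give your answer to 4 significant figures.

≈ 57,430 fish

P(28) = 1860 · e^(0.1225·28) = 1860 · e^(3.43)
= 1860 · 30.87664 ≈ 57430.56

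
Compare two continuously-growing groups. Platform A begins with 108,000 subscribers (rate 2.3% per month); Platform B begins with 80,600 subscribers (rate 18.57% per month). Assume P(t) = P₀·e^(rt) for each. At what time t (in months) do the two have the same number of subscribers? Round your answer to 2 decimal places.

t ≈ 1.80 months

108000·e^(0.023t) = 80600·e^(0.1857t)
108000/80600 = e^((0.1857 − 0.023)t) → ln(1.33995) = 0.1627·t
t = 0.29263 / 0.1627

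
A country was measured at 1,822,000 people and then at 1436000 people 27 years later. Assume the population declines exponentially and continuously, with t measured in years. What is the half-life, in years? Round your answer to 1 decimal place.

r = ln(1436000/1822000) / 27 = ln(0.78814) / 27 ≈ -0.008818 per year
half-life = ln 2 / |r| = 0.69315 / 0.008818

half-life ≈ 78.6 years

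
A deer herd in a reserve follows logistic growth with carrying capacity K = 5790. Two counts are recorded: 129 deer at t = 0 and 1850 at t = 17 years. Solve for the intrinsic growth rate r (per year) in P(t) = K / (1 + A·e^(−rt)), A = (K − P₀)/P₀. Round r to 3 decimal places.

A = (5790 − 129)/129 = 43.88372
1850 = 5790/(1 + 43.88372·e^(−r·17)) → e^(−17r) = (3.12973 − 1)/43.88372 = 0.048531
r = −ln(0.048531)/17 = 3.02555/17

r ≈ 0.178 per year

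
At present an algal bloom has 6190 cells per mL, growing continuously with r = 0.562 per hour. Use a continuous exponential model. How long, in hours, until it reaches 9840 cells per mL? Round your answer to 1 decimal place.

t ≈ 0.8 hours

9840 = 6190 · e^(0.562·t)
t = ln(9840/6190) / 0.562 = ln(1.58966) / 0.562 = 0.46352 / 0.562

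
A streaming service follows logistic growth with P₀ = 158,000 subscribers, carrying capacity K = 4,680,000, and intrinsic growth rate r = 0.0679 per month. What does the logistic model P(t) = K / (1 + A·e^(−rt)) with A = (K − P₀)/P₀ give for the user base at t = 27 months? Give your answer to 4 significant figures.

A = (4680000 − 158000)/158000 = 28.62025
P(27) = 4680000 / (1 + 28.62025·e^(−0.0679·27)) = 4680000 / (1 + 28.62025·0.159885)
= 4680000 / 5.57595 ≈ 839318.66

≈ 839,300 subscribers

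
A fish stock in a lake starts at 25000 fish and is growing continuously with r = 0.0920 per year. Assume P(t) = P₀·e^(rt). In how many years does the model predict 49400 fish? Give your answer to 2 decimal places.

49400 = 25000 · e^(0.092·t)
t = ln(49400/25000) / 0.092 = ln(1.976) / 0.092 = 0.68107 / 0.092

t ≈ 7.40 years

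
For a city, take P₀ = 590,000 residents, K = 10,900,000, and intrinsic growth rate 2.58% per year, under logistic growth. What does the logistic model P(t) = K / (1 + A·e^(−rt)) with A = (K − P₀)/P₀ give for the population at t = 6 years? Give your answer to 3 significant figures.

≈ 683,000 residents

A = (10900000 − 590000)/590000 = 17.47458
P(6) = 10900000 / (1 + 17.47458·e^(−0.0258·6)) = 10900000 / (1 + 17.47458·0.856586)
= 10900000 / 15.96849 ≈ 682594.47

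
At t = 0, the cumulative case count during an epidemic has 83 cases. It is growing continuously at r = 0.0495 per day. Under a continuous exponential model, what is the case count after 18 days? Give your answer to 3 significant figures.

P(18) = 83 · e^(0.0495·18) = 83 · e^(0.891)
= 83 · 2.43757 ≈ 202.32

≈ 202 cases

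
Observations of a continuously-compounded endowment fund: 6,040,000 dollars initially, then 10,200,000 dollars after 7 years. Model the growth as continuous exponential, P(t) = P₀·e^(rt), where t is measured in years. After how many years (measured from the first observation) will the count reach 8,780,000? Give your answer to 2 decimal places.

r = ln(10200000/6040000) / 7 ≈ 0.074855 per year
t = ln(8780000/6040000) / r = 0.37407 / 0.074855 ≈ 4.997

t ≈ 5.00 years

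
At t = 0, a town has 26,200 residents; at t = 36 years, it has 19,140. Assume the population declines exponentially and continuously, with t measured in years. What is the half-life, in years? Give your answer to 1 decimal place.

half-life ≈ 79.5 years

r = ln(19140/26200) / 36 = ln(0.73053) / 36 ≈ -0.008722 per year
half-life = ln 2 / |r| = 0.69315 / 0.008722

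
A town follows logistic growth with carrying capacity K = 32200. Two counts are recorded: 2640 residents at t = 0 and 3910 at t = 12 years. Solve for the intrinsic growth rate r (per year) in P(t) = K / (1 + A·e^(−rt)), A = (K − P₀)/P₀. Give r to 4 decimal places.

r ≈ 0.0364 per year

A = (32200 − 2640)/2640 = 11.19697
3910 = 32200/(1 + 11.19697·e^(−r·12)) → e^(−12r) = (8.23529 − 1)/11.19697 = 0.646183
r = −ln(0.646183)/12 = 0.43667/12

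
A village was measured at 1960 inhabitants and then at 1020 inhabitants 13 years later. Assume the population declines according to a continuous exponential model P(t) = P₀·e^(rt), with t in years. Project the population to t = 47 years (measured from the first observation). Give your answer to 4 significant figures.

r = ln(1020/1960) / 13 ≈ -0.050242 per year
P(47) = 1960 · e^(-0.050242·47) = 1960 · 0.09429 ≈ 184.81

≈ 184.8 inhabitants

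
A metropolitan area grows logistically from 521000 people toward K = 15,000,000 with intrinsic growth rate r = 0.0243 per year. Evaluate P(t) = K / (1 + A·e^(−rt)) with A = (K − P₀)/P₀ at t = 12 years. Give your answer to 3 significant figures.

A = (15000000 − 521000)/521000 = 27.79079
P(12) = 15000000 / (1 + 27.79079·e^(−0.0243·12)) = 15000000 / (1 + 27.79079·0.747067)
= 15000000 / 21.76159 ≈ 689287.92

≈ 689,000 people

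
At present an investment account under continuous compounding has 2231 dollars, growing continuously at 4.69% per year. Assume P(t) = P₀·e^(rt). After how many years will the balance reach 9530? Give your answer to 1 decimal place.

9530 = 2231 · e^(0.0469·t)
t = ln(9530/2231) / 0.0469 = ln(4.27163) / 0.0469 = 1.45199 / 0.0469

t ≈ 31.0 years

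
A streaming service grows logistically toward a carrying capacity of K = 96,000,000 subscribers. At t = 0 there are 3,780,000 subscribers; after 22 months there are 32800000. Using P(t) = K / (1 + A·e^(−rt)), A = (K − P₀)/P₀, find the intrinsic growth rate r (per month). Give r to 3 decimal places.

A = (96000000 − 3780000)/3780000 = 24.39683
32800000 = 96000000/(1 + 24.39683·e^(−r·22)) → e^(−22r) = (2.92683 − 1)/24.39683 = 0.078979
r = −ln(0.078979)/22 = 2.53858/22

r ≈ 0.115 per month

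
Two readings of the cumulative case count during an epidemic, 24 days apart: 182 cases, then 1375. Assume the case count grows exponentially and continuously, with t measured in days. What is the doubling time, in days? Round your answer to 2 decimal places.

doubling time ≈ 8.23 days

r = ln(1375/182) / 24 = ln(7.55495) / 24 ≈ 0.084258 per day
doubling time = ln 2 / |r| = 0.69315 / 0.084258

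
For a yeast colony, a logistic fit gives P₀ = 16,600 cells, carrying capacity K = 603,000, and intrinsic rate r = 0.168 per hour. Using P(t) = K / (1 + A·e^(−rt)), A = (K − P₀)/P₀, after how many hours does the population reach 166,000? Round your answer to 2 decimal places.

A = (603000 − 16600)/16600 = 35.3253
166000 = 603000/(1 + 35.3253·e^(−0.168t)) → 1 + 35.3253·e^(−0.168t) = 3.63253
e^(−0.168t) = 0.074523 → t = ln(13.41876)/0.168 = 2.59665/0.168

t ≈ 15.46 hours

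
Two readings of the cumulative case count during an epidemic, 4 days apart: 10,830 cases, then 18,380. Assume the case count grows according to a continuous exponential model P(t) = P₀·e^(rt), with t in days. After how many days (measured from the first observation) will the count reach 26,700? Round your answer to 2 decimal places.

r = ln(18380/10830) / 4 ≈ 0.132236 per day
t = ln(26700/10830) / r = 0.90234 / 0.132236 ≈ 6.824

t ≈ 6.82 days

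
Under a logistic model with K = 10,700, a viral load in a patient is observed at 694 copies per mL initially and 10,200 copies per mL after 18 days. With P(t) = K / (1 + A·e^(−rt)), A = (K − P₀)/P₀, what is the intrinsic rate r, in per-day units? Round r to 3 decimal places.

r ≈ 0.316 per day

A = (10700 − 694)/694 = 14.41787
10200 = 10700/(1 + 14.41787·e^(−r·18)) → e^(−18r) = (1.04902 − 1)/14.41787 = 0.0034
r = −ln(0.0034)/18 = 5.684/18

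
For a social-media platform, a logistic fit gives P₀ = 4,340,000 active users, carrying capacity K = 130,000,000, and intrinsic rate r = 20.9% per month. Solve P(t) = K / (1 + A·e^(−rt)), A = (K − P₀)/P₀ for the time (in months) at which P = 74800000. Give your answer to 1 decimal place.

A = (130000000 − 4340000)/4340000 = 28.95392
74800000 = 130000000/(1 + 28.95392·e^(−0.209t)) → 1 + 28.95392·e^(−0.209t) = 1.73797
e^(−0.209t) = 0.025488 → t = ln(39.23466)/0.209 = 3.66956/0.209

t ≈ 17.6 months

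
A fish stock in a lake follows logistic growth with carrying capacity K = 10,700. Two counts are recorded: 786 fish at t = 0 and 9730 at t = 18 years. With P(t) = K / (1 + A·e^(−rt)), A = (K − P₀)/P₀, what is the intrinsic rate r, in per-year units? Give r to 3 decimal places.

r ≈ 0.269 per year

A = (10700 − 786)/786 = 12.61323
9730 = 10700/(1 + 12.61323·e^(−r·18)) → e^(−18r) = (1.09969 − 1)/12.61323 = 0.007904
r = −ln(0.007904)/18 = 4.84042/18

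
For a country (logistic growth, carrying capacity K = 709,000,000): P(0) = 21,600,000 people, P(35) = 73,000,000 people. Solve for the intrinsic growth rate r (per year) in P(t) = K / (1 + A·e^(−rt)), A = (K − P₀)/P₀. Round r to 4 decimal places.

r ≈ 0.0370 per year

A = (709000000 − 21600000)/21600000 = 31.82407
73000000 = 709000000/(1 + 31.82407·e^(−r·35)) → e^(−35r) = (9.71233 − 1)/31.82407 = 0.273765
r = −ln(0.273765)/35 = 1.29548/35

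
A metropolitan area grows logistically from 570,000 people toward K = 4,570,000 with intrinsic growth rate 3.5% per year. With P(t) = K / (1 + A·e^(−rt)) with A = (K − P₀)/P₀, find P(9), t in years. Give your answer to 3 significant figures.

A = (4570000 − 570000)/570000 = 7.01754
P(9) = 4570000 / (1 + 7.01754·e^(−0.035·9)) = 4570000 / (1 + 7.01754·0.729789)
= 4570000 / 6.12133 ≈ 746570.34

≈ 747,000 people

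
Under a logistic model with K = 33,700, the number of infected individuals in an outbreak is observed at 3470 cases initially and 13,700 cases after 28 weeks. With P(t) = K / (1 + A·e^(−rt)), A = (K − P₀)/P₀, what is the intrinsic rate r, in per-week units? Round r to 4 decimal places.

A = (33700 − 3470)/3470 = 8.71182
13700 = 33700/(1 + 8.71182·e^(−r·28)) → e^(−28r) = (2.45985 − 1)/8.71182 = 0.167572
r = −ln(0.167572)/28 = 1.78634/28

r ≈ 0.0638 per week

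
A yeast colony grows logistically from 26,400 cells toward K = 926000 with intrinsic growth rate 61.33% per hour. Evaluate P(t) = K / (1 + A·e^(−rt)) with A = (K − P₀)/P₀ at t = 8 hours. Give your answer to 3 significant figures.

A = (926000 − 26400)/26400 = 34.07576
P(8) = 926000 / (1 + 34.07576·e^(−0.6133·8)) = 926000 / (1 + 34.07576·0.007399)
= 926000 / 1.25213 ≈ 739540.32

≈ 740,000 cells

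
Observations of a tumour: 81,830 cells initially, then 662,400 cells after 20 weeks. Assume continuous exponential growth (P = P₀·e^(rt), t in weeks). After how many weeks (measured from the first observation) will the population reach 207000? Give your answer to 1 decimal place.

t ≈ 8.9 weeks

r = ln(662400/81830) / 20 ≈ 0.104561 per week
t = ln(207000/81830) / r = 0.92807 / 0.104561 ≈ 8.876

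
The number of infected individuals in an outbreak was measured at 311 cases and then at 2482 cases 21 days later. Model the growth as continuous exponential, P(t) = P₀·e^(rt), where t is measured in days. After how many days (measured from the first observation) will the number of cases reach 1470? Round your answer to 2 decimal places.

r = ln(2482/311) / 21 ≈ 0.098906 per day
t = ln(1470/311) / r = 1.55322 / 0.098906 ≈ 15.704

t ≈ 15.70 days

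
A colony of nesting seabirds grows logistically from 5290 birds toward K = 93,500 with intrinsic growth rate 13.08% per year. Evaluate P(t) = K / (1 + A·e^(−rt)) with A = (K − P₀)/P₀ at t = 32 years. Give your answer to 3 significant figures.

A = (93500 − 5290)/5290 = 16.67486
P(32) = 93500 / (1 + 16.67486·e^(−0.1308·32)) = 93500 / (1 + 16.67486·0.015213)
= 93500 / 1.25368 ≈ 74580.68

≈ 74,600 birds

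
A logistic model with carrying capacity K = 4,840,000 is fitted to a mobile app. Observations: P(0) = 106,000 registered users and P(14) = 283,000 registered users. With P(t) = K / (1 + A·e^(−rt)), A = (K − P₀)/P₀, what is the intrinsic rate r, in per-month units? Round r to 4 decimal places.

A = (4840000 − 106000)/106000 = 44.66038
283000 = 4840000/(1 + 44.66038·e^(−r·14)) → e^(−14r) = (17.10247 − 1)/44.66038 = 0.360554
r = −ln(0.360554)/14 = 1.02011/14

r ≈ 0.0729 per month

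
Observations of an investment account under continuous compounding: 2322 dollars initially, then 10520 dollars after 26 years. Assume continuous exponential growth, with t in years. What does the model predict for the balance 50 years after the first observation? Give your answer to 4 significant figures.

≈ 42,430 dollars

r = ln(10520/2322) / 26 ≈ 0.05811 per year
P(50) = 2322 · e^(0.05811·50) = 2322 · 18.274 ≈ 42432.24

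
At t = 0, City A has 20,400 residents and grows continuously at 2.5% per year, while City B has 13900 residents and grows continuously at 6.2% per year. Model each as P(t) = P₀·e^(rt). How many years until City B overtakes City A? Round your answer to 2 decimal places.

20400·e^(0.025t) = 13900·e^(0.062t)
20400/13900 = e^((0.062 − 0.025)t) → ln(1.46763) = 0.037·t
t = 0.38365 / 0.037

t ≈ 10.37 years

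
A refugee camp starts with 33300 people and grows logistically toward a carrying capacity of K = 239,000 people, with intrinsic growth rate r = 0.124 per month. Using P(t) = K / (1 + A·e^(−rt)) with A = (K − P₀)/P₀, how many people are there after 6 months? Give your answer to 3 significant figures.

A = (239000 − 33300)/33300 = 6.17718
P(6) = 239000 / (1 + 6.17718·e^(−0.124·6)) = 239000 / (1 + 6.17718·0.475209)
= 239000 / 3.93545 ≈ 60730

≈ 60,700 people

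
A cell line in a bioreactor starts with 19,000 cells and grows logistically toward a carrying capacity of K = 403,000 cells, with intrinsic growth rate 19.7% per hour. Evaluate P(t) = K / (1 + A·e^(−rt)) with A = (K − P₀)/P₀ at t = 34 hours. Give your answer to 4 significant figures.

≈ 393,200 cells

A = (403000 − 19000)/19000 = 20.21053
P(34) = 403000 / (1 + 20.21053·e^(−0.197·34)) = 403000 / (1 + 20.21053·0.001233)
= 403000 / 1.02493 ≈ 393198.67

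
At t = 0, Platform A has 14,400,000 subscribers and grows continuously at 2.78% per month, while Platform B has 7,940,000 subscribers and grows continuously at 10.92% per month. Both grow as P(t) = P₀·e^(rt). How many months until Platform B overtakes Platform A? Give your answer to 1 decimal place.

t ≈ 7.3 months

14400000·e^(0.0278t) = 7940000·e^(0.1092t)
14400000/7940000 = e^((0.1092 − 0.0278)t) → ln(1.8136) = 0.0814·t
t = 0.59531 / 0.0814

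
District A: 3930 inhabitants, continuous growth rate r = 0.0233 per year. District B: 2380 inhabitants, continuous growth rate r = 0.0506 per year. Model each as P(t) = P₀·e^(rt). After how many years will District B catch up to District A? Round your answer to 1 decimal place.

3930·e^(0.0233t) = 2380·e^(0.0506t)
3930/2380 = e^((0.0506 − 0.0233)t) → ln(1.65126) = 0.0273·t
t = 0.50154 / 0.0273

t ≈ 18.4 years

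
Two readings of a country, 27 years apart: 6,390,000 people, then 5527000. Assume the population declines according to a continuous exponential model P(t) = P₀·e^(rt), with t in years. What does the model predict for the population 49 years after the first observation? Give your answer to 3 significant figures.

≈ 4,910,000 people

r = ln(5527000/6390000) / 27 ≈ -0.005374 per year
P(49) = 6390000 · e^(-0.005374·49) = 6390000 · 0.7685 ≈ 4910738.94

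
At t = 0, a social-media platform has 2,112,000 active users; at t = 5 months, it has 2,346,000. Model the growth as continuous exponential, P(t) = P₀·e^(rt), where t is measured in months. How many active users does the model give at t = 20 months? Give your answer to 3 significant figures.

≈ 3,220,000 active users

r = ln(2346000/2112000) / 5 ≈ 0.021015 per month
P(20) = 2112000 · e^(0.021015·20) = 2112000 · 1.52243 ≈ 3215365.07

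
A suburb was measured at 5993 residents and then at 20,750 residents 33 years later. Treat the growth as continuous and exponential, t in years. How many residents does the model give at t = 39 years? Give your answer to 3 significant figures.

≈ 26,000 residents

r = ln(20750/5993) / 33 ≈ 0.037635 per year
P(39) = 5993 · e^(0.037635·39) = 5993 · 4.33952 ≈ 26006.75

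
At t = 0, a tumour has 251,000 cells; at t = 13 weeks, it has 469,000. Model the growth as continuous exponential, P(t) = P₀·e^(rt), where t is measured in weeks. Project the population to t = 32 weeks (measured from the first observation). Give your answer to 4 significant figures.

r = ln(469000/251000) / 13 ≈ 0.048088 per week
P(32) = 251000 · e^(0.048088·32) = 251000 · 4.65914 ≈ 1169443.52

≈ 1,169,000 cells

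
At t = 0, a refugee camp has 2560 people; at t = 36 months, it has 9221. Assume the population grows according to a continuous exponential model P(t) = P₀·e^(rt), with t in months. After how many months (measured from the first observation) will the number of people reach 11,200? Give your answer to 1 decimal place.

r = ln(9221/2560) / 36 ≈ 0.035597 per month
t = ln(11200/2560) / r = 1.47591 / 0.035597 ≈ 41.462

t ≈ 41.5 months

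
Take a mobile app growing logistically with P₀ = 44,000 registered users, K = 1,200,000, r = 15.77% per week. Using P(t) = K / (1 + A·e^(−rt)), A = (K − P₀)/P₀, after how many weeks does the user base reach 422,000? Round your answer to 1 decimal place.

A = (1200000 − 44000)/44000 = 26.27273
422000 = 1200000/(1 + 26.27273·e^(−0.1577t)) → 1 + 26.27273·e^(−0.1577t) = 2.8436
e^(−0.1577t) = 0.070172 → t = ln(14.25076)/0.1577 = 2.65681/0.1577

t ≈ 16.8 weeks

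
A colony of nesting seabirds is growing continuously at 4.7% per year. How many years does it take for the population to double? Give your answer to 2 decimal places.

doubling time = ln(2) / |r| = 0.69315 / 0.047

doubling time ≈ 14.75 years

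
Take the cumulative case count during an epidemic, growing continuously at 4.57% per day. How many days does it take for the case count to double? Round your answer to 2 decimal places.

doubling time = ln(2) / |r| = 0.69315 / 0.0457

doubling time ≈ 15.17 days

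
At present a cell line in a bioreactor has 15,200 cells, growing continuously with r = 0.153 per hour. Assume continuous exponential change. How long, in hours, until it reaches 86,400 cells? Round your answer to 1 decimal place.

t ≈ 11.4 hours

86400 = 15200 · e^(0.153·t)
t = ln(86400/15200) / 0.153 = ln(5.68421) / 0.153 = 1.73769 / 0.153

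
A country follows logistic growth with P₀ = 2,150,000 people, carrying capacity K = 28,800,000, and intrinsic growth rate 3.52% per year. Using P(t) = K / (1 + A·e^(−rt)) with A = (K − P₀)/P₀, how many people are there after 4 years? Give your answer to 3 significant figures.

A = (28800000 − 2150000)/2150000 = 12.39535
P(4) = 28800000 / (1 + 12.39535·e^(−0.0352·4)) = 28800000 / (1 + 12.39535·0.868663)
= 28800000 / 11.76738 ≈ 2447443.44

≈ 2,450,000 people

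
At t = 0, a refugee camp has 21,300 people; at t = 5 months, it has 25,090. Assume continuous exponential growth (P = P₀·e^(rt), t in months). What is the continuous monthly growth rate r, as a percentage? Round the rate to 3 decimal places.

r ≈ 3.275% per month

25090 = 21300 · e^(r·5)
e^(5r) = 25090/21300 = 1.17793
r = ln(1.17793) / 5 = 0.16376 / 5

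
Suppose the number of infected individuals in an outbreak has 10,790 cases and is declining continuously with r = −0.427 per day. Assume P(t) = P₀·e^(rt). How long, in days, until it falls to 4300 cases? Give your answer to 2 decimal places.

t ≈ 2.15 days

4300 = 10790 · e^(-0.427·t)
t = ln(4300/10790) / -0.427 = ln(0.39852) / -0.427 = -0.92 / -0.427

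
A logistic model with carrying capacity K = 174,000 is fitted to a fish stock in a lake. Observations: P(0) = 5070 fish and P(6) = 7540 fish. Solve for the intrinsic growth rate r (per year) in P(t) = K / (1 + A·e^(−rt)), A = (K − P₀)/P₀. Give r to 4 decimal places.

A = (174000 − 5070)/5070 = 33.31953
7540 = 174000/(1 + 33.31953·e^(−r·6)) → e^(−6r) = (23.07692 − 1)/33.31953 = 0.662582
r = −ln(0.662582)/6 = 0.41161/6

r ≈ 0.0686 per year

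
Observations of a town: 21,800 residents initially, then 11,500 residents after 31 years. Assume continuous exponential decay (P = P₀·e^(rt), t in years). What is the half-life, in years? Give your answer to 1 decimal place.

half-life ≈ 33.6 years

r = ln(11500/21800) / 31 = ln(0.52752) / 31 ≈ -0.020631 per year
half-life = ln 2 / |r| = 0.69315 / 0.020631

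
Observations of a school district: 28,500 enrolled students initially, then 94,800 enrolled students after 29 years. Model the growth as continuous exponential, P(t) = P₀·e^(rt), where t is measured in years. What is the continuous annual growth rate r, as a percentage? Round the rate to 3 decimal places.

94800 = 28500 · e^(r·29)
e^(29r) = 94800/28500 = 3.32632
r = ln(3.32632) / 29 = 1.20187 / 29

r ≈ 4.144% per year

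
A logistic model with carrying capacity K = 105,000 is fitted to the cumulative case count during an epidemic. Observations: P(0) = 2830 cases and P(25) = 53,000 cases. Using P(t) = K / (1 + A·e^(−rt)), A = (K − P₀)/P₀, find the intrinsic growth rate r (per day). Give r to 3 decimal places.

A = (105000 − 2830)/2830 = 36.10247
53000 = 105000/(1 + 36.10247·e^(−r·25)) → e^(−25r) = (1.98113 − 1)/36.10247 = 0.027176
r = −ln(0.027176)/25 = 3.60541/25

r ≈ 0.144 per day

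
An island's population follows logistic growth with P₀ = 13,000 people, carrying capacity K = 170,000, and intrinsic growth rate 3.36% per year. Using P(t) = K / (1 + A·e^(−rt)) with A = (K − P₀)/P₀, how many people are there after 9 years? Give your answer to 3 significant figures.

A = (170000 − 13000)/13000 = 12.07692
P(9) = 170000 / (1 + 12.07692·e^(−0.0336·9)) = 170000 / (1 + 12.07692·0.739042)
= 170000 / 9.92536 ≈ 17127.85

≈ 17,100 people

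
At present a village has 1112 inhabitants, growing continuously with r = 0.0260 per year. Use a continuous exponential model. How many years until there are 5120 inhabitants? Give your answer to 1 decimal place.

t ≈ 58.7 years

5120 = 1112 · e^(0.026·t)
t = ln(5120/1112) / 0.026 = ln(4.60432) / 0.026 = 1.52699 / 0.026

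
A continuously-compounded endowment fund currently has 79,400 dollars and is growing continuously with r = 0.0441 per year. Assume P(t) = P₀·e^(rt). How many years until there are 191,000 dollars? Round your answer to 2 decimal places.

t ≈ 19.90 years

191000 = 79400 · e^(0.0441·t)
t = ln(191000/79400) / 0.0441 = ln(2.40554) / 0.0441 = 0.87778 / 0.0441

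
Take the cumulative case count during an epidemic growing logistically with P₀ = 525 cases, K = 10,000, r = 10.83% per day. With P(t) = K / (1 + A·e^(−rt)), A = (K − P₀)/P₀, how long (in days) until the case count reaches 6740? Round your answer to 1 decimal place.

A = (10000 − 525)/525 = 18.04762
6740 = 10000/(1 + 18.04762·e^(−0.1083t)) → 1 + 18.04762·e^(−0.1083t) = 1.48368
e^(−0.1083t) = 0.0268 → t = ln(37.31318)/0.1083 = 3.61935/0.1083

t ≈ 33.4 days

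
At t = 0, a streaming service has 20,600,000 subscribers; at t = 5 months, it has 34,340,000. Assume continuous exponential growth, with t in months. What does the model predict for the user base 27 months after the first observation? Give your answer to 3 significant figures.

r = ln(34340000/20600000) / 5 ≈ 0.102204 per month
P(27) = 20600000 · e^(0.102204·27) = 20600000 · 15.79205 ≈ 325316282.5

≈ 325,000,000 subscribers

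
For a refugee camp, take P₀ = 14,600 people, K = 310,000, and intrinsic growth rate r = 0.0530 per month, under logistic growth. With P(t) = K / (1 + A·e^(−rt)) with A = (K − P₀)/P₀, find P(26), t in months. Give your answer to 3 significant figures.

≈ 50,800 people

A = (310000 − 14600)/14600 = 20.23288
P(26) = 310000 / (1 + 20.23288·e^(−0.053·26)) = 310000 / (1 + 20.23288·0.252082)
= 310000 / 6.10035 ≈ 50816.77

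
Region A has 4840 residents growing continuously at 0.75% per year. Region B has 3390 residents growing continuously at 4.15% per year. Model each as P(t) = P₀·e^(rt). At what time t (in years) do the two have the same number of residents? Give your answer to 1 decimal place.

t ≈ 10.5 years

4840·e^(0.0075t) = 3390·e^(0.0415t)
4840/3390 = e^((0.0415 − 0.0075)t) → ln(1.42773) = 0.034·t
t = 0.35608 / 0.034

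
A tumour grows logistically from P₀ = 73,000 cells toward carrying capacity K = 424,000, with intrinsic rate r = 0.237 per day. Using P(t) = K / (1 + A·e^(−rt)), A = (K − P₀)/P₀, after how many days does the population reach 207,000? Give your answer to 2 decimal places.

t ≈ 6.43 days

A = (424000 − 73000)/73000 = 4.80822
207000 = 424000/(1 + 4.80822·e^(−0.237t)) → 1 + 4.80822·e^(−0.237t) = 2.04831
e^(−0.237t) = 0.218024 → t = ln(4.58664)/0.237 = 1.52315/0.237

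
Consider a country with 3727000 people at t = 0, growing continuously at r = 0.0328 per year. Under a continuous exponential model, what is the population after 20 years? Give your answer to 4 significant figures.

≈ 7,182,000 people

P(20) = 3727000 · e^(0.0328·20) = 3727000 · e^(0.656)
= 3727000 · 1.92707 ≈ 7182184.76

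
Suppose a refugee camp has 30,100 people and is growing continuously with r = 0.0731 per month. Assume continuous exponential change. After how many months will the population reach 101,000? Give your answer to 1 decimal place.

t ≈ 16.6 months

101000 = 30100 · e^(0.0731·t)
t = ln(101000/30100) / 0.0731 = ln(3.35548) / 0.0731 = 1.2106 / 0.0731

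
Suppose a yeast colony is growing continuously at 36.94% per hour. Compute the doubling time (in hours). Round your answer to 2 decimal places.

doubling time = ln(2) / |r| = 0.69315 / 0.3694

doubling time ≈ 1.88 hours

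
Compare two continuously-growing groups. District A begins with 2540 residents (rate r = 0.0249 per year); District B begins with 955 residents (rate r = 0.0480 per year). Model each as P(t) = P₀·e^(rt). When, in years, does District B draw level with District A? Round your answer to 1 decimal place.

2540·e^(0.0249t) = 955·e^(0.048t)
2540/955 = e^((0.048 − 0.0249)t) → ln(2.65969) = 0.0231·t
t = 0.97821 / 0.0231

t ≈ 42.3 years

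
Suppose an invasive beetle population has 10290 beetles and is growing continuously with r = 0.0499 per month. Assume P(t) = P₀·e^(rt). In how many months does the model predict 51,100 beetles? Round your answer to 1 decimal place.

51100 = 10290 · e^(0.0499·t)
t = ln(51100/10290) / 0.0499 = ln(4.96599) / 0.0499 = 1.60261 / 0.0499

t ≈ 32.1 months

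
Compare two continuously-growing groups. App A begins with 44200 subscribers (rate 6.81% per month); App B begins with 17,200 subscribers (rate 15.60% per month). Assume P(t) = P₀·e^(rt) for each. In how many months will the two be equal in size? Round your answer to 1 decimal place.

44200·e^(0.0681t) = 17200·e^(0.156t)
44200/17200 = e^((0.156 − 0.0681)t) → ln(2.56977) = 0.0879·t
t = 0.94382 / 0.0879

t ≈ 10.7 months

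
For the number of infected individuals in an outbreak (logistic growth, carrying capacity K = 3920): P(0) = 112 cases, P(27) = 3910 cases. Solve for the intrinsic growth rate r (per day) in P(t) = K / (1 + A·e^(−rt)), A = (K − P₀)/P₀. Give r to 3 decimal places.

A = (3920 − 112)/112 = 34
3910 = 3920/(1 + 34·e^(−r·27)) → e^(−27r) = (1.00256 − 1)/34 = 0.000075
r = −ln(0.000075)/27 = 9.49507/27

r ≈ 0.352 per day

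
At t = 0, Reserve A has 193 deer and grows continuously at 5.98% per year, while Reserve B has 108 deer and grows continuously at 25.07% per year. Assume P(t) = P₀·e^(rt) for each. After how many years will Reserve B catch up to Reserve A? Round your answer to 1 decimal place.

193·e^(0.0598t) = 108·e^(0.2507t)
193/108 = e^((0.2507 − 0.0598)t) → ln(1.78704) = 0.1909·t
t = 0.58056 / 0.1909

t ≈ 3.0 years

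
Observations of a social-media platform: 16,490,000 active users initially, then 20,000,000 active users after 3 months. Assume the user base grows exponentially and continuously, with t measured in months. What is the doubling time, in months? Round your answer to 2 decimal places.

doubling time ≈ 10.78 months

r = ln(20000000/16490000) / 3 = ln(1.21286) / 3 ≈ 0.064326 per month
doubling time = ln 2 / |r| = 0.69315 / 0.064326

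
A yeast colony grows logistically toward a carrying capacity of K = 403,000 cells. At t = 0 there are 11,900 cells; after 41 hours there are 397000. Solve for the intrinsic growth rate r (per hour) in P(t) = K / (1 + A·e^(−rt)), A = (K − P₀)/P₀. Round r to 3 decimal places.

A = (403000 − 11900)/11900 = 32.86555
397000 = 403000/(1 + 32.86555·e^(−r·41)) → e^(−41r) = (1.01511 − 1)/32.86555 = 0.00046
r = −ln(0.00046)/41 = 7.6846/41

r ≈ 0.187 per hour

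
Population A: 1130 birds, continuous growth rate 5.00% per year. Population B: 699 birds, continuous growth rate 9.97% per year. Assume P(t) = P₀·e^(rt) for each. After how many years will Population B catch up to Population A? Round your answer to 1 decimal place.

1130·e^(0.05t) = 699·e^(0.0997t)
1130/699 = e^((0.0997 − 0.05)t) → ln(1.6166) = 0.0497·t
t = 0.48032 / 0.0497

t ≈ 9.7 years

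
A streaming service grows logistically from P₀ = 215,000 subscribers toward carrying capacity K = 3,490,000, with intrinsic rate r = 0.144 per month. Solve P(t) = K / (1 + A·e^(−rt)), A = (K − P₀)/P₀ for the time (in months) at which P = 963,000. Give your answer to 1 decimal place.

t ≈ 12.2 months

A = (3490000 − 215000)/215000 = 15.23256
963000 = 3490000/(1 + 15.23256·e^(−0.144t)) → 1 + 15.23256·e^(−0.144t) = 3.62409
e^(−0.144t) = 0.172269 → t = ln(5.80489)/0.144 = 1.7587/0.144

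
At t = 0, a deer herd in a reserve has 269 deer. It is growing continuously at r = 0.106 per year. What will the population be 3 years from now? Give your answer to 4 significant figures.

P(3) = 269 · e^(0.106·3) = 269 · e^(0.318)
= 269 · 1.37438 ≈ 369.71

≈ 369.7 deer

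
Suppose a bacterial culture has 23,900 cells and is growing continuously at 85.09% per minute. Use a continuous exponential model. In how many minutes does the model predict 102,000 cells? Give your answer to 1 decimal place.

t ≈ 1.7 minutes

102000 = 23900 · e^(0.8509·t)
t = ln(102000/23900) / 0.8509 = ln(4.26778) / 0.8509 = 1.45109 / 0.8509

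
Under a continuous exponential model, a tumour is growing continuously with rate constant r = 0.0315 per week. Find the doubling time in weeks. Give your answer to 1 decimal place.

doubling time = ln(2) / |r| = 0.69315 / 0.0315

doubling time ≈ 22.0 weeks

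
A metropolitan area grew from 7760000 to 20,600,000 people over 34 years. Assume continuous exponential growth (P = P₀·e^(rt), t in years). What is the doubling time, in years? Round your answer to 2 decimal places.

r = ln(20600000/7760000) / 34 = ln(2.65464) / 34 ≈ 0.028715 per year
doubling time = ln 2 / |r| = 0.69315 / 0.028715

doubling time ≈ 24.14 years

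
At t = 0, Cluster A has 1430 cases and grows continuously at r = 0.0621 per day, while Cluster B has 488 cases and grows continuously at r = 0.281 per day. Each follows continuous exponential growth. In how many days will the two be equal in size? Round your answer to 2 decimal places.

1430·e^(0.0621t) = 488·e^(0.281t)
1430/488 = e^((0.281 − 0.0621)t) → ln(2.93033) = 0.2189·t
t = 1.07511 / 0.2189

t ≈ 4.91 days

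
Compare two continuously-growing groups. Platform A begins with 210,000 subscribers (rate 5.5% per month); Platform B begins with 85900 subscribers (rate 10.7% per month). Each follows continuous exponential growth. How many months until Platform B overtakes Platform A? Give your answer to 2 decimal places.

210000·e^(0.055t) = 85900·e^(0.107t)
210000/85900 = e^((0.107 − 0.055)t) → ln(2.4447) = 0.052·t
t = 0.89392 / 0.052

t ≈ 17.19 months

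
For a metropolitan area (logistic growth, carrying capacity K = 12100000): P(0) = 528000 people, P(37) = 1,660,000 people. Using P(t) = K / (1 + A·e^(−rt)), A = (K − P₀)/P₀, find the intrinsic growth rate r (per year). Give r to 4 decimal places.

A = (12100000 − 528000)/528000 = 21.91667
1660000 = 12100000/(1 + 21.91667·e^(−r·37)) → e^(−37r) = (7.28916 − 1)/21.91667 = 0.286958
r = −ln(0.286958)/37 = 1.24842/37

r ≈ 0.0337 per year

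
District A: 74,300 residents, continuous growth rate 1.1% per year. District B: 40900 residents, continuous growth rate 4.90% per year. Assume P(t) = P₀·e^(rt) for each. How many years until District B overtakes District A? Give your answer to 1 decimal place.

74300·e^(0.011t) = 40900·e^(0.049t)
74300/40900 = e^((0.049 − 0.011)t) → ln(1.81663) = 0.038·t
t = 0.59698 / 0.038

t ≈ 15.7 years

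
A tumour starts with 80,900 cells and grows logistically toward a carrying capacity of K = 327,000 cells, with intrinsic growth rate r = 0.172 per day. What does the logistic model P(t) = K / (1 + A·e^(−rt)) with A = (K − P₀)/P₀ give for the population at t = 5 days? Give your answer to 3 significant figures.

≈ 143,000 cells

A = (327000 − 80900)/80900 = 3.04203
P(5) = 327000 / (1 + 3.04203·e^(−0.172·5)) = 327000 / (1 + 3.04203·0.423162)
= 327000 / 2.28727 ≈ 142965.16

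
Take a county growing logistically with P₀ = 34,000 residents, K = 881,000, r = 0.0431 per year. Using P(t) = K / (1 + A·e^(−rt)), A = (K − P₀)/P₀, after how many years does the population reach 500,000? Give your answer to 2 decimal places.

A = (881000 − 34000)/34000 = 24.91176
500000 = 881000/(1 + 24.91176·e^(−0.0431t)) → 1 + 24.91176·e^(−0.0431t) = 1.762
e^(−0.0431t) = 0.030588 → t = ln(32.6926)/0.0431 = 3.48715/0.0431

t ≈ 80.91 years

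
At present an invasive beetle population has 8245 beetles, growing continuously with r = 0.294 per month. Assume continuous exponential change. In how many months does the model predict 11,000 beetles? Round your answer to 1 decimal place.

11000 = 8245 · e^(0.294·t)
t = ln(11000/8245) / 0.294 = ln(1.33414) / 0.294 = 0.28829 / 0.294

t ≈ 1.0 months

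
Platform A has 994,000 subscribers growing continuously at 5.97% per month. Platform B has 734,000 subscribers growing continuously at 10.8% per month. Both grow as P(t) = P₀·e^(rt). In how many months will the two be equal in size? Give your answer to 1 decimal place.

t ≈ 6.3 months

994000·e^(0.0597t) = 734000·e^(0.108t)
994000/734000 = e^((0.108 − 0.0597)t) → ln(1.35422) = 0.0483·t
t = 0.30323 / 0.0483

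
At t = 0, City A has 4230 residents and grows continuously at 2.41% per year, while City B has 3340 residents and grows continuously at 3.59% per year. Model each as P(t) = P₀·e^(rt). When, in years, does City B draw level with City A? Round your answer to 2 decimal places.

4230·e^(0.0241t) = 3340·e^(0.0359t)
4230/3340 = e^((0.0359 − 0.0241)t) → ln(1.26647) = 0.0118·t
t = 0.23623 / 0.0118

t ≈ 20.02 years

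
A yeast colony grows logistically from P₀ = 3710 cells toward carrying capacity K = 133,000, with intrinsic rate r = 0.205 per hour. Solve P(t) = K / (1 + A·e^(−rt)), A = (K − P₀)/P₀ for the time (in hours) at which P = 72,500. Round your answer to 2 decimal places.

A = (133000 − 3710)/3710 = 34.84906
72500 = 133000/(1 + 34.84906·e^(−0.205t)) → 1 + 34.84906·e^(−0.205t) = 1.83448
e^(−0.205t) = 0.023946 → t = ln(41.76127)/0.205 = 3.73197/0.205

t ≈ 18.20 hours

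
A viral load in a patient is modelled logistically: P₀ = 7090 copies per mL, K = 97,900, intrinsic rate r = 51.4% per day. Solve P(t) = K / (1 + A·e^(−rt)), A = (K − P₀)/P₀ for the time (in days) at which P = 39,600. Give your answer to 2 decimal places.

t ≈ 4.21 days

A = (97900 − 7090)/7090 = 12.80818
39600 = 97900/(1 + 12.80818·e^(−0.514t)) → 1 + 12.80818·e^(−0.514t) = 2.47222
e^(−0.514t) = 0.114944 → t = ln(8.6999)/0.514 = 2.16331/0.514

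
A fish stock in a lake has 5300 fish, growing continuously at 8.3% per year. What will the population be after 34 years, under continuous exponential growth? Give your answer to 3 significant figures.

≈ 89,100 fish

P(34) = 5300 · e^(0.083·34) = 5300 · e^(2.822)
= 5300 · 16.81044 ≈ 89095.32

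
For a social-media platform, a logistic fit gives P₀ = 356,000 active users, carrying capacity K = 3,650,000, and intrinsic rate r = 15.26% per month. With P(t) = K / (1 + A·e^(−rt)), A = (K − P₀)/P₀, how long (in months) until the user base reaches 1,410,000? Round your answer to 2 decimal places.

t ≈ 11.55 months

A = (3650000 − 356000)/356000 = 9.25281
1410000 = 3650000/(1 + 9.25281·e^(−0.1526t)) → 1 + 9.25281·e^(−0.1526t) = 2.58865
e^(−0.1526t) = 0.171694 → t = ln(5.82431)/0.1526 = 1.76204/0.1526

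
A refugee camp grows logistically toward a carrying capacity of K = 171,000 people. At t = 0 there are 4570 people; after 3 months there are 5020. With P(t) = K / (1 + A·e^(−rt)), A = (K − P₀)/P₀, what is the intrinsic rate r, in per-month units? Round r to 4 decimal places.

A = (171000 − 4570)/4570 = 36.41794
5020 = 171000/(1 + 36.41794·e^(−r·3)) → e^(−3r) = (34.06375 − 1)/36.41794 = 0.907897
r = −ln(0.907897)/3 = 0.09662/3

r ≈ 0.0322 per month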